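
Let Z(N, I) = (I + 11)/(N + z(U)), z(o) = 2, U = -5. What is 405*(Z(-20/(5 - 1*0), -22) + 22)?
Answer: 22275/2 ≈ 11138.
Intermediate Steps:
Z(N, I) = (11 + I)/(2 + N) (Z(N, I) = (I + 11)/(N + 2) = (11 + I)/(2 + N))
405*(Z(-20/(5 - 1*0), -22) + 22) = 405*((11 - 22)/(2 - 20/(5 - 1*0)) + 22) = 405*(-11/(2 - 20/(5 + 0)) + 22) = 405*(-11/(2 - 20/5) + 22) = 405*(-11/(2 - 20*1/5) + 22) = 405*(-11/(2 - 4) + 22) = 405*(-11/(-2) + 22) = 405*(-1/2*(-11) + 22) = 405*(11/2 + 22) = 405*(55/2) = 22275/2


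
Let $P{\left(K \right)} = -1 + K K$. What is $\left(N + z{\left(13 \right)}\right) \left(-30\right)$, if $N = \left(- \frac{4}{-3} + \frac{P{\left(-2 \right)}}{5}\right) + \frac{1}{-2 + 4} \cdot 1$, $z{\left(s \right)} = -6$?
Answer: $107$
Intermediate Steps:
$P{\left(K \right)} = -1 + K^{2}$
$N = \frac{73}{30}$ ($N = \left(- \frac{4}{-3} + \frac{-1 + \left(-2\right)^{2}}{5}\right) + \frac{1}{-2 + 4} \cdot 1 = \left(\left(-4\right) \left(- \frac{1}{3}\right) + \left(-1 + 4\right) \frac{1}{5}\right) + \frac{1}{2} \cdot 1 = \left(\frac{4}{3} + 3 \cdot \frac{1}{5}\right) + \frac{1}{2} \cdot 1 = \left(\frac{4}{3} + \frac{3}{5}\right) + \frac{1}{2} = \frac{29}{15} + \frac{1}{2} = \frac{73}{30} \approx 2.4333$)
$\left(N + z{\left(13 \right)}\right) \left(-30\right) = \left(\frac{73}{30} - 6\right) \left(-30\right) = \left(- \frac{107}{30}\right) \left(-30\right) = 107$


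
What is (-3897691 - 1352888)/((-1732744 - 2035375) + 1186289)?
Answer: 1750193/860610 ≈ 2.0337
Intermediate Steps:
(-3897691 - 1352888)/((-1732744 - 2035375) + 1186289) = -5250579/(-3768119 + 1186289) = -5250579/(-2581830) = -5250579*(-1/2581830) = 1750193/860610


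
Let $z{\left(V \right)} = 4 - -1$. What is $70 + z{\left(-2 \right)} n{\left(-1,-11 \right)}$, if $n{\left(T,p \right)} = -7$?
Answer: $35$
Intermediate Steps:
$z{\left(V \right)} = 5$ ($z{\left(V \right)} = 4 + 1 = 5$)
$70 + z{\left(-2 \right)} n{\left(-1,-11 \right)} = 70 + 5 \left(-7\right) = 70 - 35 = 35$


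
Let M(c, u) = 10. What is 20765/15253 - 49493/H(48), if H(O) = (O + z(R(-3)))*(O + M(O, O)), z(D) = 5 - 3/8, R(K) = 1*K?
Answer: -2766147031/186223877 ≈ -14.854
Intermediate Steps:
R(K) = K
z(D) = 37/8 (z(D) = 5 - 3*⅛ = 5 - 3/8 = 37/8)
H(O) = (10 + O)*(37/8 + O) (H(O) = (O + 37/8)*(O + 10) = (37/8 + O)*(10 + O) = (10 + O)*(37/8 + O))
20765/15253 - 49493/H(48) = 20765/15253 - 49493/(185/4 + 48² + (117/8)*48) = 20765*(1/15253) - 49493/(185/4 + 2304 + 702) = 20765/15253 - 49493/12209/4 = 20765/15253 - 49493*4/12209 = 20765/15253 - 197972/12209 = -2766147031/186223877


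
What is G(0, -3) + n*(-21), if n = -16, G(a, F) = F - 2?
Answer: 331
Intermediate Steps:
G(a, F) = -2 + F
G(0, -3) + n*(-21) = (-2 - 3) - 16*(-21) = -5 + 336 = 331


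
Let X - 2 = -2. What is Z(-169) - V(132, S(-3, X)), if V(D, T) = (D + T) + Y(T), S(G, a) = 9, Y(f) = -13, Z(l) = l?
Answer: -297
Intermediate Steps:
X = 0 (X = 2 - 2 = 0)
V(D, T) = -13 + D + T (V(D, T) = (D + T) - 13 = -13 + D + T)
Z(-169) - V(132, S(-3, X)) = -169 - (-13 + 132 + 9) = -169 - 1*128 = -169 - 128 = -297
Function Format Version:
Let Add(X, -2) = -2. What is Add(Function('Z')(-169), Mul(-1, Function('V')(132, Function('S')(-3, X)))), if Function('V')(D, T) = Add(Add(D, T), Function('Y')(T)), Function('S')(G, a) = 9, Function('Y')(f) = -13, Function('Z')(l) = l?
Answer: -297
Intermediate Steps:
X = 0 (X = Add(2, -2) = 0)
Function('V')(D, T) = Add(-13, D, T) (Function('V')(D, T) = Add(Add(D, T), -13) = Add(-13, D, T))
Add(Function('Z')(-169), Mul(-1, Function('V')(132, Function('S')(-3, X)))) = Add(-169, Mul(-1, Add(-13, 132, 9))) = Add(-169, Mul(-1, 128)) = Add(-169, -128) = -297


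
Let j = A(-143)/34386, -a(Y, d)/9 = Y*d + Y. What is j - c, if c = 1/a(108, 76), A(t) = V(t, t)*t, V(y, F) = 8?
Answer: -1296775/38993724 ≈ -0.033256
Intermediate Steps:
a(Y, d) = -9*Y - 9*Y*d (a(Y, d) = -9*(Y*d + Y) = -9*(Y + Y*d) = -9*Y - 9*Y*d)
A(t) = 8*t
c = -1/74844 (c = 1/(-9*108*(1 + 76)) = 1/(-9*108*77) = 1/(-74844) = -1/74844 ≈ -1.3361e-5)
j = -52/1563 (j = (8*(-143))/34386 = -1144*1/34386 = -52/1563 ≈ -0.033269)
j - c = -52/1563 - 1*(-1/74844) = -52/1563 + 1/74844 = -1296775/38993724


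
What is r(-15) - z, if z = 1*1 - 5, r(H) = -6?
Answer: -2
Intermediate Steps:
z = -4 (z = 1 - 5 = -4)
r(-15) - z = -6 - 1*(-4) = -6 + 4 = -2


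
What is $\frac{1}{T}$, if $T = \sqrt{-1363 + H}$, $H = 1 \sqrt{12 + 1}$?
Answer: $- \frac{i}{\sqrt{1363 - \sqrt{13}}} \approx - 0.027122 i$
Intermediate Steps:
$H = \sqrt{13}$ ($H = 1 \sqrt{13} = \sqrt{13} \approx 3.6056$)
$T = \sqrt{-1363 + \sqrt{13}} \approx 36.87 i$
$\frac{1}{T} = \frac{1}{\sqrt{-1363 + \sqrt{13}}}$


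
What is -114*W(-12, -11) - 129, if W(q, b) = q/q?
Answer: -243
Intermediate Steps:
W(q, b) = 1
-114*W(-12, -11) - 129 = -114*1 - 129 = -114 - 129 = -243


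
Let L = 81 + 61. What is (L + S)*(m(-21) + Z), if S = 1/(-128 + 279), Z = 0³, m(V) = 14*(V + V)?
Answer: -12608484/151 ≈ -83500.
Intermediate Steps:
L = 142
m(V) = 28*V (m(V) = 14*(2*V) = 28*V)
Z = 0
S = 1/151 ≈ 0.0066225
(L + S)*(m(-21) + Z) = (142 + 1/151)*(28*(-21) + 0) = 21443*(-588 + 0)/151 = (21443/151)*(-588) = -12608484/151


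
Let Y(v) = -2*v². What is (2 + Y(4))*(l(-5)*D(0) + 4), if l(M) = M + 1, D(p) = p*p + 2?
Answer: 120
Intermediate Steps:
D(p) = 2 + p² (D(p) = p² + 2 = 2 + p²)
l(M) = 1 + M
(2 + Y(4))*(l(-5)*D(0) + 4) = (2 - 2*4²)*((1 - 5)*(2 + 0²) + 4) = (2 - 2*16)*(-4*(2 + 0) + 4) = (2 - 32)*(-4*2 + 4) = -30*(-8 + 4) = -30*(-4) = 120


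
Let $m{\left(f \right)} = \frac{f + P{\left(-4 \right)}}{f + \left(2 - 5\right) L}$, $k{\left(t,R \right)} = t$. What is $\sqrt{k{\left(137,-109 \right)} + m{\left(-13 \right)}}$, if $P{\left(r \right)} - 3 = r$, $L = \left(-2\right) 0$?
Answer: $\frac{\sqrt{23335}}{13} \approx 11.751$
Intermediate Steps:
$L = 0$
$P{\left(r \right)} = 3 + r$
$m{\left(f \right)} = \frac{-1 + f}{f}$ ($m{\left(f \right)} = \frac{f + \left(3 - 4\right)}{f + \left(2 - 5\right) 0} = \frac{f - 1}{f - 0} = \frac{-1 + f}{f + 0} = \frac{-1 + f}{f}$)
$\sqrt{k{\left(137,-109 \right)} + m{\left(-13 \right)}} = \sqrt{137 + \frac{-1 - 13}{-13}} = \sqrt{137 - - \frac{14}{13}} = \sqrt{137 + \frac{14}{13}} = \sqrt{\frac{1795}{13}} = \frac{\sqrt{23335}}{13}$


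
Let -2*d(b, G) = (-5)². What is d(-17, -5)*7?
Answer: -175/2 ≈ -87.500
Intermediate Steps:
d(b, G) = -25/2 (d(b, G) = -½*(-5)² = -½*25 = -25/2)
d(-17, -5)*7 = -25/2*7 = -175/2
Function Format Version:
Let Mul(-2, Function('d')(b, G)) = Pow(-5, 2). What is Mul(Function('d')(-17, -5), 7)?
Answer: Rational(-175, 2) ≈ -87.500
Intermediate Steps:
Function('d')(b, G) = Rational(-25, 2) (Function('d')(b, G) = Mul(Rational(-1, 2), Pow(-5, 2)) = Mul(Rational(-1, 2), 25) = Rational(-25, 2))
Mul(Function('d')(-17, -5), 7) = Mul(Rational(-25, 2), 7) = Rational(-175, 2)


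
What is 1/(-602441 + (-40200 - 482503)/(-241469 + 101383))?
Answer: -140086/84393027223 ≈ -1.6599e-6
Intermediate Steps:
1/(-602441 + (-40200 - 482503)/(-241469 + 101383)) = 1/(-602441 - 522703/(-140086)) = 1/(-602441 - 522703*(-1/140086)) = 1/(-602441 + 522703/140086) = 1/(-84393027223/140086) = -140086/84393027223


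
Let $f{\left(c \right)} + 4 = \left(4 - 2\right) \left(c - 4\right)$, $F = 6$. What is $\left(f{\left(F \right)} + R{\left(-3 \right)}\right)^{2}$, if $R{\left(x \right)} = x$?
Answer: $9$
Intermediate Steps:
$f{\left(c \right)} = -12 + 2 c$ ($f{\left(c \right)} = -4 + \left(4 - 2\right) \left(c - 4\right) = -4 + 2 \left(-4 + c\right) = -4 + \left(-8 + 2 c\right) = -12 + 2 c$)
$\left(f{\left(F \right)} + R{\left(-3 \right)}\right)^{2} = \left(\left(-12 + 2 \cdot 6\right) - 3\right)^{2} = \left(\left(-12 + 12\right) - 3\right)^{2} = \left(0 - 3\right)^{2} = \left(-3\right)^{2} = 9$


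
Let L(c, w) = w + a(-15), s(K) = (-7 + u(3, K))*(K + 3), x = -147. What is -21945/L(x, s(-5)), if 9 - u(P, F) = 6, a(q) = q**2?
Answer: -21945/233 ≈ -94.185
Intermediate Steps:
u(P, F) = 3 (u(P, F) = 9 - 1*6 = 9 - 6 = 3)
s(K) = -12 - 4*K (s(K) = (-7 + 3)*(K + 3) = -4*(3 + K) = -12 - 4*K)
L(c, w) = 225 + w (L(c, w) = w + (-15)**2 = w + 225 = 225 + w)
-21945/L(x, s(-5)) = -21945/(225 + (-12 - 4*(-5))) = -21945/(225 + (-12 + 20)) = -21945/(225 + 8) = -21945/233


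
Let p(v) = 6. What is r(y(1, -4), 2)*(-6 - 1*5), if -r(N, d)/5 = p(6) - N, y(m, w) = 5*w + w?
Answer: 1650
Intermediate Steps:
y(m, w) = 6*w
r(N, d) = -30 + 5*N (r(N, d) = -5*(6 - N) = -30 + 5*N)
r(y(1, -4), 2)*(-6 - 1*5) = (-30 + 5*(6*(-4)))*(-6 - 1*5) = (-30 + 5*(-24))*(-6 - 5) = (-30 - 120)*(-11) = -150*(-11) = 1650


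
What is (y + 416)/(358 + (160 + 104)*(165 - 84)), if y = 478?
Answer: 447/10871 ≈ 0.041119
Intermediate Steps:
(y + 416)/(358 + (160 + 104)*(165 - 84)) = (478 + 416)/(358 + (160 + 104)*(165 - 84)) = 894/(358 + 264*81) = 894/(358 + 21384) = 894/21742 = 894*(1/21742) = 447/10871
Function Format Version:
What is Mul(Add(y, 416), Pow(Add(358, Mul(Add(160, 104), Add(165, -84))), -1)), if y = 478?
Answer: Rational(447, 10871) ≈ 0.041119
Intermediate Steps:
Mul(Add(y, 416), Pow(Add(358, Mul(Add(160, 104), Add(165, -84))), -1)) = Mul(Add(478, 416), Pow(Add(358, Mul(Add(160, 104), Add(165, -84))), -1)) = Mul(894, Pow(Add(358, Mul(264, 81)), -1)) = Mul(894, Pow(Add(358, 21384), -1)) = Mul(894, Pow(21742, -1)) = Mul(894, Rational(1, 21742)) = Rational(447, 10871)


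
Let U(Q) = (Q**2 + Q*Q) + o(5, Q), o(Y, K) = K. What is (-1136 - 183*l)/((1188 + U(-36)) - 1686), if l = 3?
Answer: -1685/2058 ≈ -0.81876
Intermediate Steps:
U(Q) = Q + 2*Q**2 (U(Q) = (Q**2 + Q*Q) + Q = (Q**2 + Q**2) + Q = 2*Q**2 + Q = Q + 2*Q**2)
(-1136 - 183*l)/((1188 + U(-36)) - 1686) = (-1136 - 183*3)/((1188 - 36*(1 + 2*(-36))) - 1686) = (-1136 - 549)/((1188 - 36*(1 - 72)) - 1686) = -1685/((1188 - 36*(-71)) - 1686) = -1685/((1188 + 2556) - 1686) = -1685/(3744 - 1686) = -1685/2058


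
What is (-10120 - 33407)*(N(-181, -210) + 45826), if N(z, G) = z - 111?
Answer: -1981958418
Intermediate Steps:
N(z, G) = -111 + z
(-10120 - 33407)*(N(-181, -210) + 45826) = (-10120 - 33407)*((-111 - 181) + 45826) = -43527*(-292 + 45826) = -43527*45534 = -1981958418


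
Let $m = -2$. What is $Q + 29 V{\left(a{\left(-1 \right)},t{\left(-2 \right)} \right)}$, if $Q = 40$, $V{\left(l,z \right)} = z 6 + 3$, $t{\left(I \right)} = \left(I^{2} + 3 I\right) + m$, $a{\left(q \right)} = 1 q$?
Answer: $-569$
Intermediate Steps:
$a{\left(q \right)} = q$
$t{\left(I \right)} = -2 + I^{2} + 3 I$ ($t{\left(I \right)} = \left(I^{2} + 3 I\right) - 2 = -2 + I^{2} + 3 I$)
$V{\left(l,z \right)} = 3 + 6 z$ ($V{\left(l,z \right)} = 6 z + 3 = 3 + 6 z$)
$Q + 29 V{\left(a{\left(-1 \right)},t{\left(-2 \right)} \right)} = 40 + 29 \left(3 + 6 \left(-2 + \left(-2\right)^{2} + 3 \left(-2\right)\right)\right) = 40 + 29 \left(3 + 6 \left(-2 + 4 - 6\right)\right) = 40 + 29 \left(3 + 6 \left(-4\right)\right) = 40 + 29 \left(3 - 24\right) = 40 + 29 \left(-21\right) = 40 - 609 = -569$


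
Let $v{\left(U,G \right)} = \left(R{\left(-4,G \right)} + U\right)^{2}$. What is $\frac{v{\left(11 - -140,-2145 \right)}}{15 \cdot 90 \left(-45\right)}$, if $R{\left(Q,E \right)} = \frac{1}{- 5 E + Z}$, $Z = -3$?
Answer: $- \frac{2621235474529}{6983898003000} \approx -0.37533$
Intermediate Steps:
$R{\left(Q,E \right)} = \frac{1}{-3 - 5 E}$ ($R{\left(Q,E \right)} = \frac{1}{- 5 E - 3} = \frac{1}{-3 - 5 E}$)
$v{\left(U,G \right)} = \left(U - \frac{1}{3 + 5 G}\right)^{2}$ ($v{\left(U,G \right)} = \left(- \frac{1}{3 + 5 G} + U\right)^{2} = \left(U - \frac{1}{3 + 5 G}\right)^{2}$)
$\frac{v{\left(11 - -140,-2145 \right)}}{15 \cdot 90 \left(-45\right)} = \frac{\left(\left(11 - -140\right) - \frac{1}{3 + 5 \left(-2145\right)}\right)^{2}}{15 \cdot 90 \left(-45\right)} = \frac{\left(\left(11 + 140\right) - \frac{1}{3 - 10725}\right)^{2}}{1350 \left(-45\right)} = \frac{\left(151 - \frac{1}{-10722}\right)^{2}}{-60750} = \left(151 - - \frac{1}{10722}\right)^{2} \left(- \frac{1}{60750}\right) = \left(151 + \frac{1}{10722}\right)^{2} \left(- \frac{1}{60750}\right) = \left(\frac{1619023}{10722}\right)^{2} \left(- \frac{1}{60750}\right) = \frac{2621235474529}{114961284} \left(- \frac{1}{60750}\right) = - \frac{2621235474529}{6983898003000}$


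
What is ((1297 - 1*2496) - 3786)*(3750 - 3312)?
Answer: -2183430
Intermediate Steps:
((1297 - 1*2496) - 3786)*(3750 - 3312) = ((1297 - 2496) - 3786)*438 = (-1199 - 3786)*438 = -4985*438 = -2183430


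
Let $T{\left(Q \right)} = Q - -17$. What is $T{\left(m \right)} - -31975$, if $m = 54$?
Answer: $32046$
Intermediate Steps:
$T{\left(Q \right)} = 17 + Q$ ($T{\left(Q \right)} = Q + 17 = 17 + Q$)
$T{\left(m \right)} - -31975 = \left(17 + 54\right) - -31975 = 71 + 31975 = 32046$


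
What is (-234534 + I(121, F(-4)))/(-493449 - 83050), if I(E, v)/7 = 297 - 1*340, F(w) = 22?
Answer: 234835/576499 ≈ 0.40735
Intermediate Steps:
I(E, v) = -301 (I(E, v) = 7*(297 - 1*340) = 7*(297 - 340) = 7*(-43) = -301)
(-234534 + I(121, F(-4)))/(-493449 - 83050) = (-234534 - 301)/(-493449 - 83050) = -234835/(-576499) = -234835*(-1/576499) = 234835/576499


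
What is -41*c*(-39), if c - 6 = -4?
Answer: 3198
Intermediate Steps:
c = 2 (c = 6 - 4 = 2)
-41*c*(-39) = -41*2*(-39) = -82*(-39) = 3198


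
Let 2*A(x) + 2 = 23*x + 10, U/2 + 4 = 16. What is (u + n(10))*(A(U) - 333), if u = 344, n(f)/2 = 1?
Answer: -18338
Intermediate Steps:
n(f) = 2 (n(f) = 2*1 = 2)
U = 24 (U = -8 + 2*16 = -8 + 32 = 24)
A(x) = 4 + 23*x/2 (A(x) = -1 + (23*x + 10)/2 = -1 + (10 + 23*x)/2 = -1 + (5 + 23*x/2) = 4 + 23*x/2)
(u + n(10))*(A(U) - 333) = (344 + 2)*((4 + (23/2)*24) - 333) = 346*((4 + 276) - 333) = 346*(280 - 333) = 346*(-53) = -18338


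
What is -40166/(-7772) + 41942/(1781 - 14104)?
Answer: 84496197/47887178 ≈ 1.7645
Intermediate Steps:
-40166/(-7772) + 41942/(1781 - 14104) = -40166*(-1/7772) + 41942/(-12323) = 20083/3886 + 41942*(-1/12323) = 20083/3886 - 41942/12323 = 84496197/47887178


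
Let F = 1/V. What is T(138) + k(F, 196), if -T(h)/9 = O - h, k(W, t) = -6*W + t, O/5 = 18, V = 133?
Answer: 83518/133 ≈ 627.96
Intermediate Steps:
O = 90 (O = 5*18 = 90)
F = 1/133 ≈ 0.0075188
k(W, t) = t - 6*W
T(h) = -810 + 9*h (T(h) = -9*(90 - h) = -810 + 9*h)
T(138) + k(F, 196) = (-810 + 9*138) + (196 - 6*1/133) = (-810 + 1242) + (196 - 6/133) = 432 + 26062/133 = 83518/133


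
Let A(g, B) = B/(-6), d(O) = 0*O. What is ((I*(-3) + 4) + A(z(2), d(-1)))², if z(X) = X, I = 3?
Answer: 25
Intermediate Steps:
d(O) = 0
A(g, B) = -B/6 (A(g, B) = B*(-⅙) = -B/6)
((I*(-3) + 4) + A(z(2), d(-1)))² = ((3*(-3) + 4) - ⅙*0)² = ((-9 + 4) + 0)² = (-5 + 0)² = (-5)² = 25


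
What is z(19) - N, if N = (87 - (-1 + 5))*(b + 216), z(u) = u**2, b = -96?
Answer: -9599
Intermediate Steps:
N = 9960 (N = (87 - (-1 + 5))*(-96 + 216) = (87 - 1*4)*120 = (87 - 4)*120 = 83*120 = 9960)
z(19) - N = 19**2 - 1*9960 = 361 - 9960 = -9599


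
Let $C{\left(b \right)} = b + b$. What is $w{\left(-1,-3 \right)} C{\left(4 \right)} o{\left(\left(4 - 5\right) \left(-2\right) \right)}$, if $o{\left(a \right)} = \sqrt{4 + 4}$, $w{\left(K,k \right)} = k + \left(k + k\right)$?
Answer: $- 144 \sqrt{2} \approx -203.65$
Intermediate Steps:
$w{\left(K,k \right)} = 3 k$ ($w{\left(K,k \right)} = k + 2 k = 3 k$)
$C{\left(b \right)} = 2 b$
$o{\left(a \right)} = 2 \sqrt{2}$ ($o{\left(a \right)} = \sqrt{8} = 2 \sqrt{2}$)
$w{\left(-1,-3 \right)} C{\left(4 \right)} o{\left(\left(4 - 5\right) \left(-2\right) \right)} = 3 \left(-3\right) 2 \cdot 4 \cdot 2 \sqrt{2} = \left(-9\right) 8 \cdot 2 \sqrt{2} = - 72 \cdot 2 \sqrt{2} = - 144 \sqrt{2}$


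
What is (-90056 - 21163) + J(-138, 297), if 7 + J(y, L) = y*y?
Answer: -92182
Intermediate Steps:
J(y, L) = -7 + y² (J(y, L) = -7 + y*y = -7 + y²)
(-90056 - 21163) + J(-138, 297) = (-90056 - 21163) + (-7 + (-138)²) = -111219 + (-7 + 19044) = -111219 + 19037 = -92182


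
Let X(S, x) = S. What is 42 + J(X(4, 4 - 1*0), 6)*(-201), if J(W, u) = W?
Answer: -762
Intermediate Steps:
42 + J(X(4, 4 - 1*0), 6)*(-201) = 42 + 4*(-201) = 42 - 804 = -762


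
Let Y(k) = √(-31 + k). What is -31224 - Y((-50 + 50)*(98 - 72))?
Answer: -31224 - I*√31 ≈ -31224.0 - 5.5678*I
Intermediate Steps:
-31224 - Y((-50 + 50)*(98 - 72)) = -31224 - √(-31 + (-50 + 50)*(98 - 72)) = -31224 - √(-31 + 0*26) = -31224 - √(-31 + 0) = -31224 - √(-31) = -31224 - I*√31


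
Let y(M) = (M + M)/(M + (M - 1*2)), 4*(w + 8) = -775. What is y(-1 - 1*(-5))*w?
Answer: -269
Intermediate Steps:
w = -807/4 (w = -8 + (1/4)*(-775) = -8 - 775/4 = -807/4 ≈ -201.75)
y(M) = 2*M/(-2 + 2*M) (y(M) = (2*M)/(M + (M - 2)) = (2*M)/(M + (-2 + M)) = (2*M)/(-2 + 2*M) = 2*M/(-2 + 2*M))
y(-1 - 1*(-5))*w = ((-1 - 1*(-5))/(-1 + (-1 - 1*(-5))))*(-807/4) = ((-1 + 5)/(-1 + (-1 + 5)))*(-807/4) = (4/(-1 + 4))*(-807/4) = (4/3)*(-807/4) = -269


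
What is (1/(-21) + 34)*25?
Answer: 17825/21 ≈ 848.81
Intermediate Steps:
(1/(-21) + 34)*25 = (-1/21 + 34)*25 = (713/21)*25 = 17825/21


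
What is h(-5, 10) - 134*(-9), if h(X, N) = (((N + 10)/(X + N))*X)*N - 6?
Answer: 1000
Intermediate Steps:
h(X, N) = -6 + N*X*(10 + N)/(N + X) (h(X, N) = (((10 + N)/(N + X))*X)*N - 6 = (X*(10 + N)/(N + X))*N - 6 = N*X*(10 + N)/(N + X) - 6 = -6 + N*X*(10 + N)/(N + X))
h(-5, 10) - 134*(-9) = (-6*10 - 6*(-5) - 5*10**2 + 10*10*(-5))/(10 - 5) - 134*(-9) = (-60 + 30 - 5*100 - 500)/5 + 1206 = (-60 + 30 - 500 - 500)/5 + 1206 = (1/5)*(-1030) + 1206 = -206 + 1206 = 1000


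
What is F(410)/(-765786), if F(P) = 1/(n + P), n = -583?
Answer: 1/132480978 ≈ 7.5483e-9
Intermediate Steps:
F(P) = 1/(-583 + P)
F(410)/(-765786) = 1/((-583 + 410)*(-765786)) = -1/765786/(-173) = -1/173*(-1/765786) = 1/132480978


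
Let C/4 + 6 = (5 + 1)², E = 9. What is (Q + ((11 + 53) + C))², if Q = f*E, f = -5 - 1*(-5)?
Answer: 33856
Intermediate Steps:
C = 120 (C = -24 + 4*(5 + 1)² = -24 + 4*6² = -24 + 4*36 = -24 + 144 = 120)
f = 0 (f = -5 + 5 = 0)
Q = 0 (Q = 0*9 = 0)
(Q + ((11 + 53) + C))² = (0 + ((11 + 53) + 120))² = (0 + (64 + 120))² = (0 + 184)² = 184² = 33856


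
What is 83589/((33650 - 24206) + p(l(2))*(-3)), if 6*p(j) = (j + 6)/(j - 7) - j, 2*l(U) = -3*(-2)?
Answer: 222904/25191 ≈ 8.8486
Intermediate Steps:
l(U) = 3 (l(U) = (-3*(-2))/2 = (1/2)*6 = 3)
p(j) = -j/6 + (6 + j)/(6*(-7 + j)) (p(j) = ((j + 6)/(j - 7) - j)/6 = ((6 + j)/(-7 + j) - j)/6 = (-j + (6 + j)/(-7 + j))/6 = -j/6 + (6 + j)/(6*(-7 + j)))
83589/((33650 - 24206) + p(l(2))*(-3)) = 83589/((33650 - 24206) + ((6 - 1*3**2 + 8*3)/(6*(-7 + 3)))*(-3)) = 83589/(9444 + ((1/6)*(6 - 1*9 + 24)/(-4))*(-3)) = 83589/(9444 + ((1/6)*(-1/4)*(6 - 9 + 24))*(-3)) = 83589/(9444 + ((1/6)*(-1/4)*21)*(-3)) = 83589/(9444 - 7/8*(-3)) = 83589/(9444 + 21/8) = 83589/(75573/8) = 83589*(8/75573) = 222904/25191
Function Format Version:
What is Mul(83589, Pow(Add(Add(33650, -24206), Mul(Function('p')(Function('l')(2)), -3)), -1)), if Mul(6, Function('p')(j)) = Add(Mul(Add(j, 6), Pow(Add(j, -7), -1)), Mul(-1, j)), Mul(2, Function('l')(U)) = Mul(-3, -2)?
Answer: Rational(222904, 25191) ≈ 8.8486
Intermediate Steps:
Function('l')(U) = 3 (Function('l')(U) = Mul(Rational(1, 2), Mul(-3, -2)) = Mul(Rational(1, 2), 6) = 3)
Function('p')(j) = Add(Mul(Rational(-1, 6), j), Mul(Rational(1, 6), Pow(Add(-7, j), -1), Add(6, j))) (Function('p')(j) = Mul(Rational(1, 6), Add(Mul(Add(j, 6), Pow(Add(j, -7), -1)), Mul(-1, j))) = Mul(Rational(1, 6), Add(Mul(Add(6, j), Pow(Add(-7, j), -1)), Mul(-1, j))) = Mul(Rational(1, 6), Add(Mul(Pow(Add(-7, j), -1), Add(6, j)), Mul(-1, j))) = Mul(Rational(1, 6), Add(Mul(-1, j), Mul(Pow(Add(-7, j), -1), Add(6, j)))) = Add(Mul(Rational(-1, 6), j), Mul(Rational(1, 6), Pow(Add(-7, j), -1), Add(6, j))))
Mul(83589, Pow(Add(Add(33650, -24206), Mul(Function('p')(Function('l')(2)), -3)), -1)) = Mul(83589, Pow(Add(Add(33650, -24206), Mul(Mul(Rational(1, 6), Pow(Add(-7, 3), -1), Add(6, Mul(-1, Pow(3, 2)), Mul(8, 3))), -3)), -1)) = Mul(83589, Pow(Add(9444, Mul(Mul(Rational(1, 6), Pow(-4, -1), Add(6, Mul(-1, 9), 24)), -3)), -1)) = Mul(83589, Pow(Add(9444, Mul(Mul(Rational(1, 6), Rational(-1, 4), Add(6, -9, 24)), -3)), -1)) = Mul(83589, Pow(Add(9444, Mul(Mul(Rational(1, 6), Rational(-1, 4), 21), -3)), -1)) = Mul(83589, Pow(Add(9444, Mul(Rational(-7, 8), -3)), -1)) = Mul(83589, Pow(Add(9444, Rational(21, 8)), -1)) = Mul(83589, Pow(Rational(75573, 8), -1)) = Mul(83589, Rational(8, 75573)) = Rational(222904, 25191)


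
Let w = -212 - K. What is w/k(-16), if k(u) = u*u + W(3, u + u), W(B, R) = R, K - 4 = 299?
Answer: -515/224 ≈ -2.2991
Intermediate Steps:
K = 303 (K = 4 + 299 = 303)
k(u) = u² + 2*u (k(u) = u*u + (u + u) = u² + 2*u)
w = -515 (w = -212 - 1*303 = -212 - 303 = -515)
w/k(-16) = -515*(-1/(16*(2 - 16))) = -515/((-16*(-14))) = -515/224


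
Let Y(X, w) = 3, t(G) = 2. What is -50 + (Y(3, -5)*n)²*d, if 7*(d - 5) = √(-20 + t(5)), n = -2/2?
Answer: -5 + 27*I*√2/7 ≈ -5.0 + 5.4548*I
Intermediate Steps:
n = -1 (n = -2*½ = -1)
d = 5 + 3*I*√2/7 (d = 5 + √(-20 + 2)/7 = 5 + √(-18)/7 = 5 + (3*I*√2)/7 = 5 + 3*I*√2/7 ≈ 5.0 + 0.60609*I)
-50 + (Y(3, -5)*n)²*d = -50 + (3*(-1))²*(5 + 3*I*√2/7) = -50 + (-3)²*(5 + 3*I*√2/7) = -50 + 9*(5 + 3*I*√2/7) = -50 + (45 + 27*I*√2/7) = -5 + 27*I*√2/7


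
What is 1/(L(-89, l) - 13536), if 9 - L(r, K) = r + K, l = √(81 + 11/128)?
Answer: -1720064/23114209653 + 8*√20758/23114209653 ≈ -7.4366e-5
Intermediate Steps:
l = √20758/16 (l = √(81 + 11*(1/128)) = √(81 + 11/128) = √(10379/128) = √20758/16 ≈ 9.0048)
L(r, K) = 9 - K - r (L(r, K) = 9 - (r + K) = 9 - (K + r) = 9 + (-K - r) = 9 - K - r)
1/(L(-89, l) - 13536) = 1/((9 - √20758/16 - 1*(-89)) - 13536) = 1/((9 - √20758/16 + 89) - 13536) = 1/((98 - √20758/16) - 13536) = 1/(-13438 - √20758/16)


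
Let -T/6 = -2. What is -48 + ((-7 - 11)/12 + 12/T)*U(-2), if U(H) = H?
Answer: -47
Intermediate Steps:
T = 12 (T = -6*(-2) = 12)
-48 + ((-7 - 11)/12 + 12/T)*U(-2) = -48 + ((-7 - 11)/12 + 12/12)*(-2) = -48 + (-18*1/12 + 12*(1/12))*(-2) = -48 + (-3/2 + 1)*(-2) = -48 - ½*(-2) = -48 + 1 = -47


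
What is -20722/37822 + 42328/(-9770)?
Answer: -450845889/92380235 ≈ -4.8803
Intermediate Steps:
-20722/37822 + 42328/(-9770) = -20722*1/37822 + 42328*(-1/9770) = -10361/18911 - 21164/4885 = -450845889/92380235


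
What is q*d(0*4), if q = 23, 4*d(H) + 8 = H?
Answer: -46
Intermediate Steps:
d(H) = -2 + H/4
q*d(0*4) = 23*(-2 + (0*4)/4) = 23*(-2 + (¼)*0) = 23*(-2 + 0) = 23*(-2) = -46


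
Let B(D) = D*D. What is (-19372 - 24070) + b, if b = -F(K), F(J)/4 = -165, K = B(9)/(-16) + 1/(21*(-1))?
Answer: -42782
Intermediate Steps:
B(D) = D²
K = -1717/336 (K = 9²/(-16) + 1/(21*(-1)) = 81*(-1/16) + (1/21)*(-1) = -81/16 - 1/21 = -1717/336 ≈ -5.1101)
F(J) = -660 (F(J) = 4*(-165) = -660)
b = 660 (b = -1*(-660) = 660)
(-19372 - 24070) + b = (-19372 - 24070) + 660 = -43442 + 660 = -42782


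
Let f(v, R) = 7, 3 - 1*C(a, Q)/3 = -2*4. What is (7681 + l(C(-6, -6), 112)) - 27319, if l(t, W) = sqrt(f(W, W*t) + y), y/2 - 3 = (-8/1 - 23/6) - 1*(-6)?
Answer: -19638 + 2*sqrt(3)/3 ≈ -19637.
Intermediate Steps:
C(a, Q) = 33 (C(a, Q) = 9 - (-6)*4 = 9 - 3*(-8) = 9 + 24 = 33)
y = -17/3 (y = 6 + 2*((-8/1 - 23/6) - 1*(-6)) = 6 + 2*((-8*1 - 23*1/6) + 6) = 6 + 2*((-8 - 23/6) + 6) = 6 + 2*(-71/6 + 6) = 6 + 2*(-35/6) = 6 - 35/3 = -17/3 ≈ -5.6667)
l(t, W) = 2*sqrt(3)/3 (l(t, W) = sqrt(7 - 17/3) = sqrt(4/3) = 2*sqrt(3)/3)
(7681 + l(C(-6, -6), 112)) - 27319 = (7681 + 2*sqrt(3)/3) - 27319 = -19638 + 2*sqrt(3)/3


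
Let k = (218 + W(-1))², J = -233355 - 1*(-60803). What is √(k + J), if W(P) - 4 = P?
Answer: I*√123711 ≈ 351.73*I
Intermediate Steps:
W(P) = 4 + P
J = -172552 (J = -233355 + 60803 = -172552)
k = 48841 (k = (218 + (4 - 1))² = (218 + 3)² = 221² = 48841)
√(k + J) = √(48841 - 172552) = √(-123711) = I*√123711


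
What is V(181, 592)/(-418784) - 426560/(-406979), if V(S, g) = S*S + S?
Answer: 82614900411/85218146768 ≈ 0.96945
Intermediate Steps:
V(S, g) = S + S² (V(S, g) = S² + S = S + S²)
V(181, 592)/(-418784) - 426560/(-406979) = (181*(1 + 181))/(-418784) - 426560/(-406979) = (181*182)*(-1/418784) - 426560*(-1/406979) = 32942*(-1/418784) + 426560/406979 = -16471/209392 + 426560/406979 = 82614900411/85218146768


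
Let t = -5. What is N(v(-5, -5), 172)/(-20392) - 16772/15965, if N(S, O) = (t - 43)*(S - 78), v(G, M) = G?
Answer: -50702398/40694785 ≈ -1.2459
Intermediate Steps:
N(S, O) = 3744 - 48*S (N(S, O) = (-5 - 43)*(S - 78) = -48*(-78 + S) = 3744 - 48*S)
N(v(-5, -5), 172)/(-20392) - 16772/15965 = (3744 - 48*(-5))/(-20392) - 16772/15965 = (3744 + 240)*(-1/20392) - 16772*1/15965 = 3984*(-1/20392) - 16772/15965 = -498/2549 - 16772/15965 = -50702398/40694785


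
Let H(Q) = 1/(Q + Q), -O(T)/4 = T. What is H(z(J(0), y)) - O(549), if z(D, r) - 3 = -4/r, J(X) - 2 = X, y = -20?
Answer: 70277/32 ≈ 2196.2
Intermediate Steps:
J(X) = 2 + X
O(T) = -4*T
z(D, r) = 3 - 4/r
H(Q) = 1/(2*Q)
H(z(J(0), y)) - O(549) = 1/(2*(3 - 4/(-20))) - (-4)*549 = 1/(2*(3 - 4*(-1/20))) - 1*(-2196) = 1/(2*(3 + 1/5)) + 2196 = 1/(2*(16/5)) + 2196 = (1/2)*(5/16) + 2196 = 5/32 + 2196 = 70277/32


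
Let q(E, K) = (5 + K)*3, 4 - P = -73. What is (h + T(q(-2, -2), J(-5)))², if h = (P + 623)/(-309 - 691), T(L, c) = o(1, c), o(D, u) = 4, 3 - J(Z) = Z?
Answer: 1089/100 ≈ 10.890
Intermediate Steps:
P = 77 (P = 4 - 1*(-73) = 4 + 73 = 77)
q(E, K) = 15 + 3*K
J(Z) = 3 - Z
T(L, c) = 4
h = -7/10 (h = (77 + 623)/(-309 - 691) = 700/(-1000) = 700*(-1/1000) = -7/10 ≈ -0.70000)
(h + T(q(-2, -2), J(-5)))² = (-7/10 + 4)² = (33/10)² = 1089/100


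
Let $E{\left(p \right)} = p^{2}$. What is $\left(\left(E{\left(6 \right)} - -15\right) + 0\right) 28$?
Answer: $1428$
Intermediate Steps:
$\left(\left(E{\left(6 \right)} - -15\right) + 0\right) 28 = \left(\left(6^{2} - -15\right) + 0\right) 28 = \left(\left(36 + 15\right) + 0\right) 28 = \left(51 + 0\right) 28 = 51 \cdot 28 = 1428$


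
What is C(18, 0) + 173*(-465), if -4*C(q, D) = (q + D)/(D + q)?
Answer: -321781/4 ≈ -80445.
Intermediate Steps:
C(q, D) = -¼ (C(q, D) = -(q + D)/(4*(D + q)) = -(D + q)/(4*(D + q)) = -¼*1 = -¼)
C(18, 0) + 173*(-465) = -¼ + 173*(-465) = -¼ - 80445 = -321781/4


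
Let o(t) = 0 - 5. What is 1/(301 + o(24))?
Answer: 1/296 ≈ 0.0033784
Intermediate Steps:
o(t) = -5
1/(301 + o(24)) = 1/(301 - 5) = 1/296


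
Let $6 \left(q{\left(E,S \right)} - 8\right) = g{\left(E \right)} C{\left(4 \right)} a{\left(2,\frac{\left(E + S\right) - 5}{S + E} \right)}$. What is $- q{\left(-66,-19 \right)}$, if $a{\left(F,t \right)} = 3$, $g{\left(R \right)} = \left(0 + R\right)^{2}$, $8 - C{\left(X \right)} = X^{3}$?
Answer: $121960$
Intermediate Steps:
$C{\left(X \right)} = 8 - X^{3}$
$g{\left(R \right)} = R^{2}$
$q{\left(E,S \right)} = 8 - 28 E^{2}$ ($q{\left(E,S \right)} = 8 + \frac{E^{2} \left(8 - 4^{3}\right) 3}{6} = 8 + \frac{E^{2} \left(8 - 64\right) 3}{6} = 8 + \frac{E^{2} \left(-56\right) 3}{6} = 8 + \frac{- 56 E^{2} \cdot 3}{6} = 8 + \frac{\left(-168\right) E^{2}}{6} = 8 - 28 E^{2}$)
$- q{\left(-66,-19 \right)} = - (8 - 28 \left(-66\right)^{2}) = - (8 - 121968) = \left(-1\right) \left(-121960\right) = 121960$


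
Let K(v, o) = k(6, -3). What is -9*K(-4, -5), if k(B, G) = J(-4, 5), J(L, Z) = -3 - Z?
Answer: 72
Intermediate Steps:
k(B, G) = -8 (k(B, G) = -3 - 1*5 = -3 - 5 = -8)
K(v, o) = -8
-9*K(-4, -5) = -9*(-8) = 72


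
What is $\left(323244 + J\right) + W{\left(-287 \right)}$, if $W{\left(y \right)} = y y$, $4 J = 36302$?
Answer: $\frac{829377}{2} \approx 4.1469 \cdot 10^{5}$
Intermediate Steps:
$J = \frac{18151}{2}$ ($J = \frac{1}{4} \cdot 36302 = \frac{18151}{2} \approx 9075.5$)
$W{\left(y \right)} = y^{2}$
$\left(323244 + J\right) + W{\left(-287 \right)} = \left(323244 + \frac{18151}{2}\right) + \left(-287\right)^{2} = \frac{664639}{2} + 82369 = \frac{829377}{2}$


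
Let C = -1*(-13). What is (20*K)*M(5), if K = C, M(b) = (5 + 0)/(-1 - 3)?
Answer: -325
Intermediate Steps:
M(b) = -5/4 (M(b) = 5/(-4) = 5*(-¼) = -5/4)
C = 13
K = 13
(20*K)*M(5) = (20*13)*(-5/4) = 260*(-5/4) = -325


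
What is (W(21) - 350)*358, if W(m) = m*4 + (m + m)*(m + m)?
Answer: 536284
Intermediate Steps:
W(m) = 4*m + 4*m**2 (W(m) = 4*m + (2*m)*(2*m) = 4*m + 4*m**2)
(W(21) - 350)*358 = (4*21*(1 + 21) - 350)*358 = (4*21*22 - 350)*358 = (1848 - 350)*358 = 1498*358 = 536284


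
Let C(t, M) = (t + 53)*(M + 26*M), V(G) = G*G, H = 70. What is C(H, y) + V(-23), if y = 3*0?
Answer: 529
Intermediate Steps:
V(G) = G²
y = 0
C(t, M) = 27*M*(53 + t) (C(t, M) = (53 + t)*(27*M) = 27*M*(53 + t))
C(H, y) + V(-23) = 27*0*(53 + 70) + (-23)² = 27*0*123 + 529 = 0 + 529 = 529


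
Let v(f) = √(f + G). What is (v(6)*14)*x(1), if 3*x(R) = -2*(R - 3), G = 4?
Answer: 56*√10/3 ≈ 59.029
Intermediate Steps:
v(f) = √(4 + f) (v(f) = √(f + 4) = √(4 + f))
x(R) = 2 - 2*R/3 (x(R) = (-2*(R - 3))/3 = (-2*(-3 + R))/3 = (6 - 2*R)/3 = 2 - 2*R/3)
(v(6)*14)*x(1) = (√(4 + 6)*14)*(2 - ⅔*1) = (√10*14)*(2 - ⅔) = (14*√10)*(4/3) = 56*√10/3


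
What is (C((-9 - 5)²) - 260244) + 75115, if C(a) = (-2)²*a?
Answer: -184345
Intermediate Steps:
C(a) = 4*a
(C((-9 - 5)²) - 260244) + 75115 = (4*(-9 - 5)² - 260244) + 75115 = (4*(-14)² - 260244) + 75115 = (4*196 - 260244) + 75115 = (784 - 260244) + 75115 = -259460 + 75115 = -184345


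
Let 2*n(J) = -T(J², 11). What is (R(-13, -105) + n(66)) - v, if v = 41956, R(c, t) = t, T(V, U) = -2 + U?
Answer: -84131/2 ≈ -42066.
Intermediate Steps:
n(J) = -9/2 (n(J) = (-(-2 + 11))/2 = (-1*9)/2 = (½)*(-9) = -9/2)
(R(-13, -105) + n(66)) - v = (-105 - 9/2) - 1*41956 = -219/2 - 41956 = -84131/2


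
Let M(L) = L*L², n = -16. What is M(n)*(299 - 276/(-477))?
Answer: -195104768/159 ≈ -1.2271e+6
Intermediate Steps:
M(L) = L³
M(n)*(299 - 276/(-477)) = (-16)³*(299 - 276/(-477)) = -4096*(299 - 276*(-1/477)) = -4096*(299 + 92/159) = -4096*47633/159 = -195104768/159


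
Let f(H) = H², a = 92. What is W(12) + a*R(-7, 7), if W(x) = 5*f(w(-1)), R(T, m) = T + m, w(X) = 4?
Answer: 80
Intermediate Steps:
W(x) = 80 (W(x) = 5*4² = 5*16 = 80)
W(12) + a*R(-7, 7) = 80 + 92*(-7 + 7) = 80 + 92*0 = 80 + 0 = 80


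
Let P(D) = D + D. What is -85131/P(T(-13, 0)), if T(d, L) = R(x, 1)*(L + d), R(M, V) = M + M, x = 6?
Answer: 28377/104 ≈ 272.86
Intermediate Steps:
R(M, V) = 2*M
T(d, L) = 12*L + 12*d (T(d, L) = (2*6)*(L + d) = 12*(L + d) = 12*L + 12*d)
P(D) = 2*D
-85131/P(T(-13, 0)) = -85131*1/(2*(12*0 + 12*(-13))) = -85131*1/(2*(0 - 156)) = -85131/(2*(-156)) = -85131/(-312) = -85131*(-1/312) = 28377/104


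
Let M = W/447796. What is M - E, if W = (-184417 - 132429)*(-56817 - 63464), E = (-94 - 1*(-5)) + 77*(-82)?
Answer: 20488895757/223898 ≈ 91510.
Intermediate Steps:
E = -6403 (E = (-94 + 5) - 6314 = -89 - 6314 = -6403)
W = 38110553726 (W = -316846*(-120281) = 38110553726)
M = 19055276863/223898 (M = 38110553726/447796 = 38110553726*(1/447796) = 19055276863/223898 ≈ 85107.)
M - E = 19055276863/223898 - 1*(-6403) = 19055276863/223898 + 6403 = 20488895757/223898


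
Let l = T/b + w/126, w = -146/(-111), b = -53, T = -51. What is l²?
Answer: 129968902144/137365855641 ≈ 0.94615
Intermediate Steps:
w = 146/111 (w = -146*(-1/111) = 146/111 ≈ 1.3153)
l = 360512/370629 (l = -51/(-53) + (146/111)/126 = -51*(-1/53) + (146/111)*(1/126) = 51/53 + 73/6993 = 360512/370629 ≈ 0.97270)
l² = (360512/370629)² = 129968902144/137365855641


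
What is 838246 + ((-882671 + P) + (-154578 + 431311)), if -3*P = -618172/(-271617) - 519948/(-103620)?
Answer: 148596123630397/639658035 ≈ 2.3231e+5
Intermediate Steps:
P = -1555164383/639658035 (P = -(-618172/(-271617) - 519948/(-103620))/3 = -(-618172*(-1/271617) - 519948*(-1/103620))/3 = -(618172/271617 + 3939/785)/3 = -1/3*1555164383/213219345 = -1555164383/639658035 ≈ -2.4312)
838246 + ((-882671 + P) + (-154578 + 431311)) = 838246 + ((-882671 - 1555164383/639658035) + (-154578 + 431311)) = 838246 + (-564609152575868/639658035 + 276733) = 838246 - 387594665576213/639658035 = 148596123630397/639658035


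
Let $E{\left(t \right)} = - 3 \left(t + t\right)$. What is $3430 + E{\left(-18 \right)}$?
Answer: $3538$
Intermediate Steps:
$E{\left(t \right)} = - 6 t$ ($E{\left(t \right)} = - 3 \cdot 2 t = - 6 t$)
$3430 + E{\left(-18 \right)} = 3430 - -108 = 3430 + 108 = 3538$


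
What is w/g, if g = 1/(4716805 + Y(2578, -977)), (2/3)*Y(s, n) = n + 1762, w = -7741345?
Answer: -73047060472925/2 ≈ -3.6524e+13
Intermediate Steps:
Y(s, n) = 2643 + 3*n/2 (Y(s, n) = 3*(n + 1762)/2 = 3*(1762 + n)/2 = 2643 + 3*n/2)
g = 2/9435965 (g = 1/(4716805 + (2643 + (3/2)*(-977))) = 1/(4716805 + (2643 - 2931/2)) = 1/(4716805 + 2355/2) = 1/(9435965/2) = 2/9435965 ≈ 2.1196e-7)
w/g = -7741345/2/9435965 = -7741345*9435965/2 = -73047060472925/2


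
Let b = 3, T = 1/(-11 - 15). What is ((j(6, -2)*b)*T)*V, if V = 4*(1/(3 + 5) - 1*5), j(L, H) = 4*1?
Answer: 9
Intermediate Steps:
j(L, H) = 4
T = -1/26 (T = 1/(-26) = -1/26 ≈ -0.038462)
V = -39/2 (V = 4*(1/8 - 5) = 4*(⅛ - 5) = 4*(-39/8) = -39/2 ≈ -19.500)
((j(6, -2)*b)*T)*V = ((4*3)*(-1/26))*(-39/2) = (12*(-1/26))*(-39/2) = -6/13*(-39/2) = 9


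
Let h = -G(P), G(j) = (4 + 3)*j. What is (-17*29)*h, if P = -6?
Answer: -20706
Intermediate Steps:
G(j) = 7*j
h = 42 (h = -7*(-6) = -1*(-42) = 42)
(-17*29)*h = -17*29*42 = -493*42 = -20706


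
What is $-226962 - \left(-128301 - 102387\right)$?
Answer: $3726$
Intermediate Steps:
$-226962 - \left(-128301 - 102387\right) = -226962 - -230688 = -226962 + 230688 = 3726$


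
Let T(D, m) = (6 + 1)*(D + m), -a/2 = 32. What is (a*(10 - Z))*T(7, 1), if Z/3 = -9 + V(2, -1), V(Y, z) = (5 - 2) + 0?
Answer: -100352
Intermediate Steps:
a = -64 (a = -2*32 = -64)
T(D, m) = 7*D + 7*m (T(D, m) = 7*(D + m) = 7*D + 7*m)
V(Y, z) = 3 (V(Y, z) = 3 + 0 = 3)
Z = -18 (Z = 3*(-9 + 3) = 3*(-6) = -18)
(a*(10 - Z))*T(7, 1) = (-64*(10 - 1*(-18)))*(7*7 + 7*1) = (-64*(10 + 18))*(49 + 7) = -64*28*56 = -1792*56 = -100352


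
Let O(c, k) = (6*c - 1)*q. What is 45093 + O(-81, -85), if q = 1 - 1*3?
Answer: 46067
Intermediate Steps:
q = -2 (q = 1 - 3 = -2)
O(c, k) = 2 - 12*c (O(c, k) = (6*c - 1)*(-2) = (-1 + 6*c)*(-2) = 2 - 12*c)
45093 + O(-81, -85) = 45093 + (2 - 12*(-81)) = 45093 + (2 + 972) = 45093 + 974 = 46067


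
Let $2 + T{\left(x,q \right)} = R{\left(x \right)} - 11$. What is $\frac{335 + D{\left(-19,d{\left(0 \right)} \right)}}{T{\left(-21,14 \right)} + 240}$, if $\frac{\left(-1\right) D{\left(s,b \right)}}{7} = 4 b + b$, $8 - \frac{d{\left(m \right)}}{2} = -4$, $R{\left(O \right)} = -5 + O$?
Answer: $- \frac{505}{201} \approx -2.5124$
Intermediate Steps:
$d{\left(m \right)} = 24$ ($d{\left(m \right)} = 16 - -8 = 16 + 8 = 24$)
$T{\left(x,q \right)} = -18 + x$ ($T{\left(x,q \right)} = -2 + \left(\left(-5 + x\right) - 11\right) = -2 + \left(-16 + x\right) = -18 + x$)
$D{\left(s,b \right)} = - 35 b$ ($D{\left(s,b \right)} = - 7 \left(4 b + b\right) = - 7 \cdot 5 b = - 35 b$)
$\frac{335 + D{\left(-19,d{\left(0 \right)} \right)}}{T{\left(-21,14 \right)} + 240} = \frac{335 - 840}{\left(-18 - 21\right) + 240} = \frac{335 - 840}{-39 + 240} = - \frac{505}{201}$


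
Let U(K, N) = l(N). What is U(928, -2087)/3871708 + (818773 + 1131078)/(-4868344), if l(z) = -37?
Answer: -1887358461059/4712201602888 ≈ -0.40053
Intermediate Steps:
U(K, N) = -37
U(928, -2087)/3871708 + (818773 + 1131078)/(-4868344) = -37/3871708 + (818773 + 1131078)/(-4868344) = -37*1/3871708 + 1949851*(-1/4868344) = -37/3871708 - 1949851/4868344 = -1887358461059/4712201602888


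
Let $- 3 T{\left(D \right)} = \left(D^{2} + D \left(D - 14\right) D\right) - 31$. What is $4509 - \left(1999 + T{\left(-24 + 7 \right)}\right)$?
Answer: $- \frac{1171}{3} \approx -390.33$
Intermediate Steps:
$T{\left(D \right)} = \frac{31}{3} - \frac{D^{2}}{3} - \frac{D^{2} \left(-14 + D\right)}{3}$ ($T{\left(D \right)} = - \frac{\left(D^{2} + D \left(D - 14\right) D\right) - 31}{3} = - \frac{\left(D^{2} + D \left(-14 + D\right) D\right) - 31}{3} = - \frac{\left(D^{2} + D^{2} \left(-14 + D\right)\right) - 31}{3} = - \frac{-31 + D^{2} + D^{2} \left(-14 + D\right)}{3} = \frac{31}{3} - \frac{D^{2}}{3} - \frac{D^{2} \left(-14 + D\right)}{3}$)
$4509 - \left(1999 + T{\left(-24 + 7 \right)}\right) = 4509 - \left(\frac{6028}{3} - \frac{\left(-24 + 7\right)^{3}}{3} + \frac{13 \left(-24 + 7\right)^{2}}{3}\right) = 4509 - \left(\frac{6028}{3} + \frac{3757}{3} + \frac{4913}{3}\right) = 4509 - \frac{14698}{3} = - \frac{1171}{3}$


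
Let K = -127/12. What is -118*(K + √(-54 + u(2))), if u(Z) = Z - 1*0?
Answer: 7493/6 - 236*I*√13 ≈ 1248.8 - 850.91*I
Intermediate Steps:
K = -127/12 (K = -127*1/12 = -127/12 ≈ -10.583)
u(Z) = Z (u(Z) = Z + 0 = Z)
-118*(K + √(-54 + u(2))) = -118*(-127/12 + √(-54 + 2)) = -118*(-127/12 + √(-52)) = -118*(-127/12 + 2*I*√13) = 7493/6 - 236*I*√13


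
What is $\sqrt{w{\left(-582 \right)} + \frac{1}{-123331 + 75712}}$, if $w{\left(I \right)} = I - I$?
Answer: $\frac{i \sqrt{5291}}{15873} \approx 0.0045826 i$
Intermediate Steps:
$w{\left(I \right)} = 0$
$\sqrt{w{\left(-582 \right)} + \frac{1}{-123331 + 75712}} = \sqrt{0 + \frac{1}{-123331 + 75712}} = \sqrt{0 + \frac{1}{-47619}} = \sqrt{0 - \frac{1}{47619}} = \sqrt{- \frac{1}{47619}} = \frac{i \sqrt{5291}}{15873}$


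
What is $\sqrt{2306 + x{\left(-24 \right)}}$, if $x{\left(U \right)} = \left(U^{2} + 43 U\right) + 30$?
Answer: $2 \sqrt{470} \approx 43.359$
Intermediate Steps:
$x{\left(U \right)} = 30 + U^{2} + 43 U$
$\sqrt{2306 + x{\left(-24 \right)}} = \sqrt{2306 + \left(30 + \left(-24\right)^{2} + 43 \left(-24\right)\right)} = \sqrt{2306 + \left(30 + 576 - 1032\right)} = \sqrt{2306 - 426} = \sqrt{1880} = 2 \sqrt{470}$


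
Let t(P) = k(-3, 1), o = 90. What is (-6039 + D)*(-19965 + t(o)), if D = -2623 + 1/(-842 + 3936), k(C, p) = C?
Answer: 20582574336/119 ≈ 1.7296e+8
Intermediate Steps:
t(P) = -3
D = -8115561/3094 (D = -2623 + 1/3094 = -8115561/3094 ≈ -2623.0)
(-6039 + D)*(-19965 + t(o)) = (-6039 - 8115561/3094)*(-19965 - 3) = -26800227/3094*(-19968) = 20582574336/119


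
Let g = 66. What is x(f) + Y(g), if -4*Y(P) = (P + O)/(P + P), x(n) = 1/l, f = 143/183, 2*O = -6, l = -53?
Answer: -1289/9328 ≈ -0.13819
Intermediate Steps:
O = -3 (O = (½)*(-6) = -3)
f = 143/183 (f = 143*(1/183) = 143/183 ≈ 0.78142)
x(n) = -1/53 (x(n) = 1/(-53) = -1/53)
Y(P) = -(-3 + P)/(8*P) (Y(P) = -(P - 3)/(4*(P + P)) = -(-3 + P)/(4*(2*P)) = -(-3 + P)*1/(2*P)/4 = -(-3 + P)/(8*P))
x(f) + Y(g) = -1/53 + (⅛)*(3 - 1*66)/66 = -1/53 + (⅛)*(1/66)*(3 - 66) = -1/53 + (⅛)*(1/66)*(-63) = -1/53 - 21/176 = -1289/9328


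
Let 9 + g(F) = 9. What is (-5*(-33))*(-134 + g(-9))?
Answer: -22110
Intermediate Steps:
g(F) = 0 (g(F) = -9 + 9 = 0)
(-5*(-33))*(-134 + g(-9)) = (-5*(-33))*(-134 + 0) = 165*(-134) = -22110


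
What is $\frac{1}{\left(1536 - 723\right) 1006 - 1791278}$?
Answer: $- \frac{1}{973400} \approx -1.0273 \cdot 10^{-6}$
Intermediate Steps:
$\frac{1}{\left(1536 - 723\right) 1006 - 1791278} = \frac{1}{813 \cdot 1006 - 1791278} = \frac{1}{817878 - 1791278} = \frac{1}{-973400} = - \frac{1}{973400}$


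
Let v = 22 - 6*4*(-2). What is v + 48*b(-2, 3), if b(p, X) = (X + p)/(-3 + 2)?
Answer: 22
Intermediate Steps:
v = 70 (v = 22 - 24*(-2) = 22 - 1*(-48) = 22 + 48 = 70)
b(p, X) = -X - p (b(p, X) = (X + p)/(-1) = (X + p)*(-1) = -X - p)
v + 48*b(-2, 3) = 70 + 48*(-1*3 - 1*(-2)) = 70 + 48*(-3 + 2) = 70 + 48*(-1) = 70 - 48 = 22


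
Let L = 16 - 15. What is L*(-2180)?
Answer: -2180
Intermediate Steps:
L = 1
L*(-2180) = 1*(-2180) = -2180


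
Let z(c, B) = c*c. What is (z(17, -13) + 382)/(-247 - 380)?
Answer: -61/57 ≈ -1.0702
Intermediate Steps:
z(c, B) = c²
(z(17, -13) + 382)/(-247 - 380) = (17² + 382)/(-247 - 380) = (289 + 382)/(-627) = 671*(-1/627) = -61/57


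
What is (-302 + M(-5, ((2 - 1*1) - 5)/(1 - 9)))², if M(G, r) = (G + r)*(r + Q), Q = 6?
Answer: 1755625/16 ≈ 1.0973e+5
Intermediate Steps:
M(G, r) = (6 + r)*(G + r) (M(G, r) = (G + r)*(r + 6) = (G + r)*(6 + r) = (6 + r)*(G + r))
(-302 + M(-5, ((2 - 1*1) - 5)/(1 - 9)))² = (-302 + ((((2 - 1*1) - 5)/(1 - 9))² + 6*(-5) + 6*(((2 - 1*1) - 5)/(1 - 9)) - 5*((2 - 1*1) - 5)/(1 - 9)))² = (-302 + ((((2 - 1) - 5)/(-8))² - 30 + 6*(((2 - 1) - 5)/(-8)) - 5*((2 - 1) - 5)/(-8)))² = (-302 + (((1 - 5)*(-⅛))² - 30 + 6*((1 - 5)*(-⅛)) - 5*(1 - 5)*(-1)/8))² = (-302 + ((-4*(-⅛))² - 30 + 6*(-4*(-⅛)) - (-20)*(-1)/8))² = (-302 + ((½)² - 30 + 6*(½) - 5*½))² = (-302 + (¼ - 30 + 3 - 5/2))² = (-302 - 117/4)² = (-1325/4)² = 1755625/16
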